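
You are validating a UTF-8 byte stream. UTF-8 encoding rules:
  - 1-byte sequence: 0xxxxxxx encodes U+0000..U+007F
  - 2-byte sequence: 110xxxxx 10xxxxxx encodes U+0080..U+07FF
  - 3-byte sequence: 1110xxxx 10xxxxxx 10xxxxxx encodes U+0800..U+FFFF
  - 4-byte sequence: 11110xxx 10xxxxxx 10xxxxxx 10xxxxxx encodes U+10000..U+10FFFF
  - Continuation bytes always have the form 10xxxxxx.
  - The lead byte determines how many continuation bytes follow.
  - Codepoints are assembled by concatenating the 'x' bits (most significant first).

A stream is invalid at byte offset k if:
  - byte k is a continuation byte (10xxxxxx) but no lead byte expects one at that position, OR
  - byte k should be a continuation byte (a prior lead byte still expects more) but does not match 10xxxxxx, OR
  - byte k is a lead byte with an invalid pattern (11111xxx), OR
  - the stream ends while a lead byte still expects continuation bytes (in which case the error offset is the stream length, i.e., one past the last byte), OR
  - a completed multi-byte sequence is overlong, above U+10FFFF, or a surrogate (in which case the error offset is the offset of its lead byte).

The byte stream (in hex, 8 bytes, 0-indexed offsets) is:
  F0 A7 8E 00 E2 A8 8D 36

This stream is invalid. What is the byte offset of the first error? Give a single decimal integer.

Byte[0]=F0: 4-byte lead, need 3 cont bytes. acc=0x0
Byte[1]=A7: continuation. acc=(acc<<6)|0x27=0x27
Byte[2]=8E: continuation. acc=(acc<<6)|0x0E=0x9CE
Byte[3]=00: expected 10xxxxxx continuation. INVALID

Answer: 3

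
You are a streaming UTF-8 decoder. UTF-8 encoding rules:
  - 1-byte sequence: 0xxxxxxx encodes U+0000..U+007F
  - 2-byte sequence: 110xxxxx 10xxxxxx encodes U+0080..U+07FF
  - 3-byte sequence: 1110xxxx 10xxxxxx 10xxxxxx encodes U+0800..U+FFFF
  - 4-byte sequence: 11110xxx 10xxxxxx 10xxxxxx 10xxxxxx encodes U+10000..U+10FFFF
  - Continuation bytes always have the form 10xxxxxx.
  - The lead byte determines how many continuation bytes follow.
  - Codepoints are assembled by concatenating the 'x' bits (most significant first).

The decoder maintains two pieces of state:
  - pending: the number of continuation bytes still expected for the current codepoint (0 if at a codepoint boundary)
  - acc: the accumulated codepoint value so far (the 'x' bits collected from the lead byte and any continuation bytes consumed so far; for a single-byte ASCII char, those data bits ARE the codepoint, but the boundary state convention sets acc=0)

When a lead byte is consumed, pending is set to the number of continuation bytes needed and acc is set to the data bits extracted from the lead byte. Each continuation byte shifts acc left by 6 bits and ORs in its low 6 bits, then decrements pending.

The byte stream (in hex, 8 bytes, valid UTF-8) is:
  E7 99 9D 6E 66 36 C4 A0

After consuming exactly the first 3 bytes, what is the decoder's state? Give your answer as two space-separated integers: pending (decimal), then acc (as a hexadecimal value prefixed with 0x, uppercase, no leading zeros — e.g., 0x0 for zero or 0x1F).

Byte[0]=E7: 3-byte lead. pending=2, acc=0x7
Byte[1]=99: continuation. acc=(acc<<6)|0x19=0x1D9, pending=1
Byte[2]=9D: continuation. acc=(acc<<6)|0x1D=0x765D, pending=0

Answer: 0 0x765D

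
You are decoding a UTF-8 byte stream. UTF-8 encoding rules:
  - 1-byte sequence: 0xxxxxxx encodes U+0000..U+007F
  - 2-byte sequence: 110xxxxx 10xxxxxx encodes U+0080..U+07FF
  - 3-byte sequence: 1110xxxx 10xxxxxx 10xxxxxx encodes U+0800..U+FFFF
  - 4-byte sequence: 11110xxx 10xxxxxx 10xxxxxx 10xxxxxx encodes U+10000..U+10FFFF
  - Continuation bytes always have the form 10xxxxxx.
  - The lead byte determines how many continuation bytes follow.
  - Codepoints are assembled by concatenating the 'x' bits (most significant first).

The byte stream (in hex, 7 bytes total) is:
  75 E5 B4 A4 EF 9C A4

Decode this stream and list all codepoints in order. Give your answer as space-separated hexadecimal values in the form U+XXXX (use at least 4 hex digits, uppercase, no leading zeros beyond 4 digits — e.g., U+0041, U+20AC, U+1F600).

Byte[0]=75: 1-byte ASCII. cp=U+0075
Byte[1]=E5: 3-byte lead, need 2 cont bytes. acc=0x5
Byte[2]=B4: continuation. acc=(acc<<6)|0x34=0x174
Byte[3]=A4: continuation. acc=(acc<<6)|0x24=0x5D24
Completed: cp=U+5D24 (starts at byte 1)
Byte[4]=EF: 3-byte lead, need 2 cont bytes. acc=0xF
Byte[5]=9C: continuation. acc=(acc<<6)|0x1C=0x3DC
Byte[6]=A4: continuation. acc=(acc<<6)|0x24=0xF724
Completed: cp=U+F724 (starts at byte 4)

Answer: U+0075 U+5D24 U+F724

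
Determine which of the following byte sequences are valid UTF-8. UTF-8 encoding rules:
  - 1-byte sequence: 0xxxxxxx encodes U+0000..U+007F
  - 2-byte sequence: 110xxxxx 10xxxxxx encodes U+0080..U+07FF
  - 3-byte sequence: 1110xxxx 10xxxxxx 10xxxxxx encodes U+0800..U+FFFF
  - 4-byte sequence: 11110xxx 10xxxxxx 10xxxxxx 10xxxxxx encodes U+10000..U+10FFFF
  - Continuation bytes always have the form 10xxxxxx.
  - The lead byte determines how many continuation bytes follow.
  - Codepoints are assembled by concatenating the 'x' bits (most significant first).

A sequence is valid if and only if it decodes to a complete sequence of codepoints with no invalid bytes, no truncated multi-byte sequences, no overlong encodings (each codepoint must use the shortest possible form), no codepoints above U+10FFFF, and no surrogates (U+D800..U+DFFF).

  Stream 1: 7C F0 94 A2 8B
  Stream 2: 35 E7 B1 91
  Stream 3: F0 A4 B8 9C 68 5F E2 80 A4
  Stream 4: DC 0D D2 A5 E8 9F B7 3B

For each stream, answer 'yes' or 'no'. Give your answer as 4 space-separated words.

Answer: yes yes yes no

Derivation:
Stream 1: decodes cleanly. VALID
Stream 2: decodes cleanly. VALID
Stream 3: decodes cleanly. VALID
Stream 4: error at byte offset 1. INVALID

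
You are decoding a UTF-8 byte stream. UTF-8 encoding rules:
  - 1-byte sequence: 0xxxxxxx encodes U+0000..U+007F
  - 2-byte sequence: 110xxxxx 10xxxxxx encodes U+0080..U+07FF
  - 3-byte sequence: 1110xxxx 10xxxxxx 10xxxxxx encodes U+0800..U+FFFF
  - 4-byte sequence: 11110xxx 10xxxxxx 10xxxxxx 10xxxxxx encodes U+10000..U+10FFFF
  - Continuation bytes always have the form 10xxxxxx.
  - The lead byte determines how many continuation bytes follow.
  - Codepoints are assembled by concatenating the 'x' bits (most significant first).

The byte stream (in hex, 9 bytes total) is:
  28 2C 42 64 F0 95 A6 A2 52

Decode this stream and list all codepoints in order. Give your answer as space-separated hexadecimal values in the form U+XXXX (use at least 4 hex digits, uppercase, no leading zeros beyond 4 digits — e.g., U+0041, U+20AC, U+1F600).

Answer: U+0028 U+002C U+0042 U+0064 U+159A2 U+0052

Derivation:
Byte[0]=28: 1-byte ASCII. cp=U+0028
Byte[1]=2C: 1-byte ASCII. cp=U+002C
Byte[2]=42: 1-byte ASCII. cp=U+0042
Byte[3]=64: 1-byte ASCII. cp=U+0064
Byte[4]=F0: 4-byte lead, need 3 cont bytes. acc=0x0
Byte[5]=95: continuation. acc=(acc<<6)|0x15=0x15
Byte[6]=A6: continuation. acc=(acc<<6)|0x26=0x566
Byte[7]=A2: continuation. acc=(acc<<6)|0x22=0x159A2
Completed: cp=U+159A2 (starts at byte 4)
Byte[8]=52: 1-byte ASCII. cp=U+0052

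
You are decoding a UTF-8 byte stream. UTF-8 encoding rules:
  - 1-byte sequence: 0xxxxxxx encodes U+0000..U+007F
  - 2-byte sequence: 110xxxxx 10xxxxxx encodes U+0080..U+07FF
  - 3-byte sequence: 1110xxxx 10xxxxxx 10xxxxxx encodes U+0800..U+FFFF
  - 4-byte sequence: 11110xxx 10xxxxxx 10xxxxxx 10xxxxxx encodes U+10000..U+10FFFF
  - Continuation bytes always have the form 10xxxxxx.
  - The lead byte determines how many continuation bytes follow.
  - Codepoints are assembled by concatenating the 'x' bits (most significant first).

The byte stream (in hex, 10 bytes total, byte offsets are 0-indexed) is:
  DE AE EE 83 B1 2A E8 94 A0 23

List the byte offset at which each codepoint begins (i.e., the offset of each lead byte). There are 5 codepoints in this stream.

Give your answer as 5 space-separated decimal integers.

Answer: 0 2 5 6 9

Derivation:
Byte[0]=DE: 2-byte lead, need 1 cont bytes. acc=0x1E
Byte[1]=AE: continuation. acc=(acc<<6)|0x2E=0x7AE
Completed: cp=U+07AE (starts at byte 0)
Byte[2]=EE: 3-byte lead, need 2 cont bytes. acc=0xE
Byte[3]=83: continuation. acc=(acc<<6)|0x03=0x383
Byte[4]=B1: continuation. acc=(acc<<6)|0x31=0xE0F1
Completed: cp=U+E0F1 (starts at byte 2)
Byte[5]=2A: 1-byte ASCII. cp=U+002A
Byte[6]=E8: 3-byte lead, need 2 cont bytes. acc=0x8
Byte[7]=94: continuation. acc=(acc<<6)|0x14=0x214
Byte[8]=A0: continuation. acc=(acc<<6)|0x20=0x8520
Completed: cp=U+8520 (starts at byte 6)
Byte[9]=23: 1-byte ASCII. cp=U+0023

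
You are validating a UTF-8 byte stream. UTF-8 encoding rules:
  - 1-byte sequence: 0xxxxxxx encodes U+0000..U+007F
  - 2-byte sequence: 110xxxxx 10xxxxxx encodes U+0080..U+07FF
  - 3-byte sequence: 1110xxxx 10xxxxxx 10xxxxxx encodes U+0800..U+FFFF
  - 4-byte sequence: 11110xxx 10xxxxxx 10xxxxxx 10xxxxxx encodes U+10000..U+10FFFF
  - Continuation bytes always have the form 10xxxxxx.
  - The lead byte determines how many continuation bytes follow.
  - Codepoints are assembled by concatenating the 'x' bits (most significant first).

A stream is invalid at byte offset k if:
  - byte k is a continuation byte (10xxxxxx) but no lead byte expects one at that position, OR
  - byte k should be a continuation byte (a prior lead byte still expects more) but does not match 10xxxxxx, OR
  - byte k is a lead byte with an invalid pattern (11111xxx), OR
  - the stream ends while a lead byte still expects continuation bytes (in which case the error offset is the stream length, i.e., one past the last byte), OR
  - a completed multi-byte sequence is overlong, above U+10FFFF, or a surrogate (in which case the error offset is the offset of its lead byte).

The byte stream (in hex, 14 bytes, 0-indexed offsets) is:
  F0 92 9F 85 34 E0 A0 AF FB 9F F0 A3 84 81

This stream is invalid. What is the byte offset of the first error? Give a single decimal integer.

Byte[0]=F0: 4-byte lead, need 3 cont bytes. acc=0x0
Byte[1]=92: continuation. acc=(acc<<6)|0x12=0x12
Byte[2]=9F: continuation. acc=(acc<<6)|0x1F=0x49F
Byte[3]=85: continuation. acc=(acc<<6)|0x05=0x127C5
Completed: cp=U+127C5 (starts at byte 0)
Byte[4]=34: 1-byte ASCII. cp=U+0034
Byte[5]=E0: 3-byte lead, need 2 cont bytes. acc=0x0
Byte[6]=A0: continuation. acc=(acc<<6)|0x20=0x20
Byte[7]=AF: continuation. acc=(acc<<6)|0x2F=0x82F
Completed: cp=U+082F (starts at byte 5)
Byte[8]=FB: INVALID lead byte (not 0xxx/110x/1110/11110)

Answer: 8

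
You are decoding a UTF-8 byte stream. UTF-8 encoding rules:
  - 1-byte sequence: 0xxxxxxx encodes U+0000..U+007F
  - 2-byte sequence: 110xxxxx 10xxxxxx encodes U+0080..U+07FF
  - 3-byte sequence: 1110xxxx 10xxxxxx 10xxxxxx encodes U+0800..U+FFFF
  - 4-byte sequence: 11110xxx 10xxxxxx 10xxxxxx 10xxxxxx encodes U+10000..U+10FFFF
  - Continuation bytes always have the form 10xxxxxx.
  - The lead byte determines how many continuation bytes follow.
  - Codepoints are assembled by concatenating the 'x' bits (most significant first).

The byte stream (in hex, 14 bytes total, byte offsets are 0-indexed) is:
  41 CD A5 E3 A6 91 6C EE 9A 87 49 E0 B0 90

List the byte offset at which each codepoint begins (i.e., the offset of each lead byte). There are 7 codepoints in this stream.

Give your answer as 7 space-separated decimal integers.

Answer: 0 1 3 6 7 10 11

Derivation:
Byte[0]=41: 1-byte ASCII. cp=U+0041
Byte[1]=CD: 2-byte lead, need 1 cont bytes. acc=0xD
Byte[2]=A5: continuation. acc=(acc<<6)|0x25=0x365
Completed: cp=U+0365 (starts at byte 1)
Byte[3]=E3: 3-byte lead, need 2 cont bytes. acc=0x3
Byte[4]=A6: continuation. acc=(acc<<6)|0x26=0xE6
Byte[5]=91: continuation. acc=(acc<<6)|0x11=0x3991
Completed: cp=U+3991 (starts at byte 3)
Byte[6]=6C: 1-byte ASCII. cp=U+006C
Byte[7]=EE: 3-byte lead, need 2 cont bytes. acc=0xE
Byte[8]=9A: continuation. acc=(acc<<6)|0x1A=0x39A
Byte[9]=87: continuation. acc=(acc<<6)|0x07=0xE687
Completed: cp=U+E687 (starts at byte 7)
Byte[10]=49: 1-byte ASCII. cp=U+0049
Byte[11]=E0: 3-byte lead, need 2 cont bytes. acc=0x0
Byte[12]=B0: continuation. acc=(acc<<6)|0x30=0x30
Byte[13]=90: continuation. acc=(acc<<6)|0x10=0xC10
Completed: cp=U+0C10 (starts at byte 11)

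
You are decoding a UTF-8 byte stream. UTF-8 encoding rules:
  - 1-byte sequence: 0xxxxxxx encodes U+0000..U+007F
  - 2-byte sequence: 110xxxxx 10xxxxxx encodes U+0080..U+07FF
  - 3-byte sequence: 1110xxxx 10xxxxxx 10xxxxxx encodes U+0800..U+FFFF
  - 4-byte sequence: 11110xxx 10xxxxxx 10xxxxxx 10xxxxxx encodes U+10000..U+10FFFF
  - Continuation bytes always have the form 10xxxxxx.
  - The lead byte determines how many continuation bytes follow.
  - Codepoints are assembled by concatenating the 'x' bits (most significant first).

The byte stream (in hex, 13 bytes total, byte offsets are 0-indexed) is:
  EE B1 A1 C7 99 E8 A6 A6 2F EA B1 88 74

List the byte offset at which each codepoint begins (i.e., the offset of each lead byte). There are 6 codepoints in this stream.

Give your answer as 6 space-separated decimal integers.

Byte[0]=EE: 3-byte lead, need 2 cont bytes. acc=0xE
Byte[1]=B1: continuation. acc=(acc<<6)|0x31=0x3B1
Byte[2]=A1: continuation. acc=(acc<<6)|0x21=0xEC61
Completed: cp=U+EC61 (starts at byte 0)
Byte[3]=C7: 2-byte lead, need 1 cont bytes. acc=0x7
Byte[4]=99: continuation. acc=(acc<<6)|0x19=0x1D9
Completed: cp=U+01D9 (starts at byte 3)
Byte[5]=E8: 3-byte lead, need 2 cont bytes. acc=0x8
Byte[6]=A6: continuation. acc=(acc<<6)|0x26=0x226
Byte[7]=A6: continuation. acc=(acc<<6)|0x26=0x89A6
Completed: cp=U+89A6 (starts at byte 5)
Byte[8]=2F: 1-byte ASCII. cp=U+002F
Byte[9]=EA: 3-byte lead, need 2 cont bytes. acc=0xA
Byte[10]=B1: continuation. acc=(acc<<6)|0x31=0x2B1
Byte[11]=88: continuation. acc=(acc<<6)|0x08=0xAC48
Completed: cp=U+AC48 (starts at byte 9)
Byte[12]=74: 1-byte ASCII. cp=U+0074

Answer: 0 3 5 8 9 12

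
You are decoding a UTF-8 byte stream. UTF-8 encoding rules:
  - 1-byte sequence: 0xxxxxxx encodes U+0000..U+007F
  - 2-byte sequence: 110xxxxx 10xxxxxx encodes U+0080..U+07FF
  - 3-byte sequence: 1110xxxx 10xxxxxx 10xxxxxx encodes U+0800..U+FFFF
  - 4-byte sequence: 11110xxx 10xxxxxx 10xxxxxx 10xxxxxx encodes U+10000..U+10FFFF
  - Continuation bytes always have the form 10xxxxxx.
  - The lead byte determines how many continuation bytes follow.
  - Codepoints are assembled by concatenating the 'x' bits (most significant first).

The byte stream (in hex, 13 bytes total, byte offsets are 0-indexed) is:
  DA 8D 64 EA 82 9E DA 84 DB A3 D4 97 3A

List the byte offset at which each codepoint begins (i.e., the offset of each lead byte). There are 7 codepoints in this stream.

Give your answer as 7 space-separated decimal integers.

Answer: 0 2 3 6 8 10 12

Derivation:
Byte[0]=DA: 2-byte lead, need 1 cont bytes. acc=0x1A
Byte[1]=8D: continuation. acc=(acc<<6)|0x0D=0x68D
Completed: cp=U+068D (starts at byte 0)
Byte[2]=64: 1-byte ASCII. cp=U+0064
Byte[3]=EA: 3-byte lead, need 2 cont bytes. acc=0xA
Byte[4]=82: continuation. acc=(acc<<6)|0x02=0x282
Byte[5]=9E: continuation. acc=(acc<<6)|0x1E=0xA09E
Completed: cp=U+A09E (starts at byte 3)
Byte[6]=DA: 2-byte lead, need 1 cont bytes. acc=0x1A
Byte[7]=84: continuation. acc=(acc<<6)|0x04=0x684
Completed: cp=U+0684 (starts at byte 6)
Byte[8]=DB: 2-byte lead, need 1 cont bytes. acc=0x1B
Byte[9]=A3: continuation. acc=(acc<<6)|0x23=0x6E3
Completed: cp=U+06E3 (starts at byte 8)
Byte[10]=D4: 2-byte lead, need 1 cont bytes. acc=0x14
Byte[11]=97: continuation. acc=(acc<<6)|0x17=0x517
Completed: cp=U+0517 (starts at byte 10)
Byte[12]=3A: 1-byte ASCII. cp=U+003A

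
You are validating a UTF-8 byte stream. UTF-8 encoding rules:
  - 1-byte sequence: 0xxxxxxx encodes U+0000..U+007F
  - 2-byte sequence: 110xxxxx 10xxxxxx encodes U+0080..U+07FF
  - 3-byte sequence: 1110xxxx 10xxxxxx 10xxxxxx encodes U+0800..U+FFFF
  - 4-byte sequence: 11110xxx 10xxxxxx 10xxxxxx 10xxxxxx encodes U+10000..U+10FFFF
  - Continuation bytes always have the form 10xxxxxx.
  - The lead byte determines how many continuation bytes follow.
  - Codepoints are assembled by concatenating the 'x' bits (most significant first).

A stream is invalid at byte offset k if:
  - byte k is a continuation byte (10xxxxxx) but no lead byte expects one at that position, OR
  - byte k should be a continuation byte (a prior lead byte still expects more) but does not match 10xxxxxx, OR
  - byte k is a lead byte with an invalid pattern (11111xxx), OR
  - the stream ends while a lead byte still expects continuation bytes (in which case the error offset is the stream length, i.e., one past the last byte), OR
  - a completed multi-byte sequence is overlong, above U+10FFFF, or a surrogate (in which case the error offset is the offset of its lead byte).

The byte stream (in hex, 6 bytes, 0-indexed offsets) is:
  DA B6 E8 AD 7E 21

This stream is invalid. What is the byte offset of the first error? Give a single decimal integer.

Answer: 4

Derivation:
Byte[0]=DA: 2-byte lead, need 1 cont bytes. acc=0x1A
Byte[1]=B6: continuation. acc=(acc<<6)|0x36=0x6B6
Completed: cp=U+06B6 (starts at byte 0)
Byte[2]=E8: 3-byte lead, need 2 cont bytes. acc=0x8
Byte[3]=AD: continuation. acc=(acc<<6)|0x2D=0x22D
Byte[4]=7E: expected 10xxxxxx continuation. INVALID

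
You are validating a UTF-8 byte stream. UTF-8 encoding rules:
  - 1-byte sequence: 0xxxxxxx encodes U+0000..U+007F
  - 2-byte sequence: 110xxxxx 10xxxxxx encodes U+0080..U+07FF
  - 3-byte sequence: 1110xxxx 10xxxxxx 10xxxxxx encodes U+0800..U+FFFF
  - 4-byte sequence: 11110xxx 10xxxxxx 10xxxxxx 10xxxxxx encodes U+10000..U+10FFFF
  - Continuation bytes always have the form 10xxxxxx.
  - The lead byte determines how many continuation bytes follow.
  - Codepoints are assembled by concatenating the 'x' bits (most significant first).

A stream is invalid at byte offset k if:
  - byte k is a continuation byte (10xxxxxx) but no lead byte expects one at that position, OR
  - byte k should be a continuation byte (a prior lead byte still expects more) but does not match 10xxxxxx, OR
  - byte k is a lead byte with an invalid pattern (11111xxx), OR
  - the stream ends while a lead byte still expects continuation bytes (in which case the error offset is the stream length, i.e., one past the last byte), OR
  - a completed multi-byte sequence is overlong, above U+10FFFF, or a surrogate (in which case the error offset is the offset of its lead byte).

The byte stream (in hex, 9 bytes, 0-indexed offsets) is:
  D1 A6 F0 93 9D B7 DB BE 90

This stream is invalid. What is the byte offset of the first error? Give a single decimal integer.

Byte[0]=D1: 2-byte lead, need 1 cont bytes. acc=0x11
Byte[1]=A6: continuation. acc=(acc<<6)|0x26=0x466
Completed: cp=U+0466 (starts at byte 0)
Byte[2]=F0: 4-byte lead, need 3 cont bytes. acc=0x0
Byte[3]=93: continuation. acc=(acc<<6)|0x13=0x13
Byte[4]=9D: continuation. acc=(acc<<6)|0x1D=0x4DD
Byte[5]=B7: continuation. acc=(acc<<6)|0x37=0x13777
Completed: cp=U+13777 (starts at byte 2)
Byte[6]=DB: 2-byte lead, need 1 cont bytes. acc=0x1B
Byte[7]=BE: continuation. acc=(acc<<6)|0x3E=0x6FE
Completed: cp=U+06FE (starts at byte 6)
Byte[8]=90: INVALID lead byte (not 0xxx/110x/1110/11110)

Answer: 8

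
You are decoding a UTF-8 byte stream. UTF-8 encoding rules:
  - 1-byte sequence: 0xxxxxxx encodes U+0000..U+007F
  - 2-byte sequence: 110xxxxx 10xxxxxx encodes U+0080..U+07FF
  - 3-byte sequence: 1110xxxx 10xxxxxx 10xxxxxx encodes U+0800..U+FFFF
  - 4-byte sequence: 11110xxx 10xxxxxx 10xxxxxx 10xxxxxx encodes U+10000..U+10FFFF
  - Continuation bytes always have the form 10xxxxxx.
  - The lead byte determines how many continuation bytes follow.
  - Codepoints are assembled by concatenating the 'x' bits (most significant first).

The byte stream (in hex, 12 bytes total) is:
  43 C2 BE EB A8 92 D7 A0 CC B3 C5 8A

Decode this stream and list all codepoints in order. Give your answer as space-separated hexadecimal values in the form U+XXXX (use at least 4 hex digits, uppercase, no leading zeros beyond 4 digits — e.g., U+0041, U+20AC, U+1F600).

Byte[0]=43: 1-byte ASCII. cp=U+0043
Byte[1]=C2: 2-byte lead, need 1 cont bytes. acc=0x2
Byte[2]=BE: continuation. acc=(acc<<6)|0x3E=0xBE
Completed: cp=U+00BE (starts at byte 1)
Byte[3]=EB: 3-byte lead, need 2 cont bytes. acc=0xB
Byte[4]=A8: continuation. acc=(acc<<6)|0x28=0x2E8
Byte[5]=92: continuation. acc=(acc<<6)|0x12=0xBA12
Completed: cp=U+BA12 (starts at byte 3)
Byte[6]=D7: 2-byte lead, need 1 cont bytes. acc=0x17
Byte[7]=A0: continuation. acc=(acc<<6)|0x20=0x5E0
Completed: cp=U+05E0 (starts at byte 6)
Byte[8]=CC: 2-byte lead, need 1 cont bytes. acc=0xC
Byte[9]=B3: continuation. acc=(acc<<6)|0x33=0x333
Completed: cp=U+0333 (starts at byte 8)
Byte[10]=C5: 2-byte lead, need 1 cont bytes. acc=0x5
Byte[11]=8A: continuation. acc=(acc<<6)|0x0A=0x14A
Completed: cp=U+014A (starts at byte 10)

Answer: U+0043 U+00BE U+BA12 U+05E0 U+0333 U+014A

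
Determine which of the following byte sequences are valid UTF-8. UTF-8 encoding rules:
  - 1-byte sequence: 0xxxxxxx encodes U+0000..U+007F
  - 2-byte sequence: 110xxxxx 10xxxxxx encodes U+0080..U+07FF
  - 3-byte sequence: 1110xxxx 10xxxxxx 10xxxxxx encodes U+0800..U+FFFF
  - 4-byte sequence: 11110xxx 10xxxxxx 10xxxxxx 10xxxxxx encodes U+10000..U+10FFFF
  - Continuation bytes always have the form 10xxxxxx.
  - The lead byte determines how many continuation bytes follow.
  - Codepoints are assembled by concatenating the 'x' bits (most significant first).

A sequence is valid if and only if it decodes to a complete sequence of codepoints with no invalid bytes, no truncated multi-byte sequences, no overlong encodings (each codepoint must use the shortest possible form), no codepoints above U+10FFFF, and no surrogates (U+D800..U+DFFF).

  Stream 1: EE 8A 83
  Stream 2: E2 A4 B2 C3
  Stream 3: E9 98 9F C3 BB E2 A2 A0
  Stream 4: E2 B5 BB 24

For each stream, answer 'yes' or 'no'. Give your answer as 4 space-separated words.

Stream 1: decodes cleanly. VALID
Stream 2: error at byte offset 4. INVALID
Stream 3: decodes cleanly. VALID
Stream 4: decodes cleanly. VALID

Answer: yes no yes yes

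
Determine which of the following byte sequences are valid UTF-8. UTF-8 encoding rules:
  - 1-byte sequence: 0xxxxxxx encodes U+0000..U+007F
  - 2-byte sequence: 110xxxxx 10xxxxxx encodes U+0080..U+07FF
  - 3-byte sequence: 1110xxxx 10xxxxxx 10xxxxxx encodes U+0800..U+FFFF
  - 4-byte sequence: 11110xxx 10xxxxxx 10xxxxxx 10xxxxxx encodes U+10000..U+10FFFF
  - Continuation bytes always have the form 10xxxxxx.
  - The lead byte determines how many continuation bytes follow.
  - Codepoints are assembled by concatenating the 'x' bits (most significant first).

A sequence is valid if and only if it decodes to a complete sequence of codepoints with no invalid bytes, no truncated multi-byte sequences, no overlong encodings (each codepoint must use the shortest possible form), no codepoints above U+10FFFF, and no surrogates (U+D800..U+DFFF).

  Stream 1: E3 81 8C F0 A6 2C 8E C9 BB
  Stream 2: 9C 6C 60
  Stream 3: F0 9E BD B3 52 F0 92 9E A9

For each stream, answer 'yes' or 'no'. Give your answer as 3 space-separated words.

Stream 1: error at byte offset 5. INVALID
Stream 2: error at byte offset 0. INVALID
Stream 3: decodes cleanly. VALID

Answer: no no yes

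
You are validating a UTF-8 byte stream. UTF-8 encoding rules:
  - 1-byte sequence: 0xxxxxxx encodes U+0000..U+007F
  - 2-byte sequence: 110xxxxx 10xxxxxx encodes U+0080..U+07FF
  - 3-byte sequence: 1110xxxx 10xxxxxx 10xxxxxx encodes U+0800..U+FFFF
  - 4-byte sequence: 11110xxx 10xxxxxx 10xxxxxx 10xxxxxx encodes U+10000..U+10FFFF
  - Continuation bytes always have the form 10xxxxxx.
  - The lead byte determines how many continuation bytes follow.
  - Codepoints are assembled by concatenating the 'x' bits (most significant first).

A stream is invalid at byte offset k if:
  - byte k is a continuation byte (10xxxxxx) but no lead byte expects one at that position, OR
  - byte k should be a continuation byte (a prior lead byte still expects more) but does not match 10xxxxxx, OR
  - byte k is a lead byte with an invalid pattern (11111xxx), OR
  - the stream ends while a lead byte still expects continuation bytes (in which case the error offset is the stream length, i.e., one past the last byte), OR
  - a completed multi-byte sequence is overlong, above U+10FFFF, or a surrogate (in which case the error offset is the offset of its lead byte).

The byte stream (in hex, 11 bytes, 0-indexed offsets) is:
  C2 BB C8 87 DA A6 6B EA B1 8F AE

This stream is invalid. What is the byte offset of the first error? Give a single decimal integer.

Byte[0]=C2: 2-byte lead, need 1 cont bytes. acc=0x2
Byte[1]=BB: continuation. acc=(acc<<6)|0x3B=0xBB
Completed: cp=U+00BB (starts at byte 0)
Byte[2]=C8: 2-byte lead, need 1 cont bytes. acc=0x8
Byte[3]=87: continuation. acc=(acc<<6)|0x07=0x207
Completed: cp=U+0207 (starts at byte 2)
Byte[4]=DA: 2-byte lead, need 1 cont bytes. acc=0x1A
Byte[5]=A6: continuation. acc=(acc<<6)|0x26=0x6A6
Completed: cp=U+06A6 (starts at byte 4)
Byte[6]=6B: 1-byte ASCII. cp=U+006B
Byte[7]=EA: 3-byte lead, need 2 cont bytes. acc=0xA
Byte[8]=B1: continuation. acc=(acc<<6)|0x31=0x2B1
Byte[9]=8F: continuation. acc=(acc<<6)|0x0F=0xAC4F
Completed: cp=U+AC4F (starts at byte 7)
Byte[10]=AE: INVALID lead byte (not 0xxx/110x/1110/11110)

Answer: 10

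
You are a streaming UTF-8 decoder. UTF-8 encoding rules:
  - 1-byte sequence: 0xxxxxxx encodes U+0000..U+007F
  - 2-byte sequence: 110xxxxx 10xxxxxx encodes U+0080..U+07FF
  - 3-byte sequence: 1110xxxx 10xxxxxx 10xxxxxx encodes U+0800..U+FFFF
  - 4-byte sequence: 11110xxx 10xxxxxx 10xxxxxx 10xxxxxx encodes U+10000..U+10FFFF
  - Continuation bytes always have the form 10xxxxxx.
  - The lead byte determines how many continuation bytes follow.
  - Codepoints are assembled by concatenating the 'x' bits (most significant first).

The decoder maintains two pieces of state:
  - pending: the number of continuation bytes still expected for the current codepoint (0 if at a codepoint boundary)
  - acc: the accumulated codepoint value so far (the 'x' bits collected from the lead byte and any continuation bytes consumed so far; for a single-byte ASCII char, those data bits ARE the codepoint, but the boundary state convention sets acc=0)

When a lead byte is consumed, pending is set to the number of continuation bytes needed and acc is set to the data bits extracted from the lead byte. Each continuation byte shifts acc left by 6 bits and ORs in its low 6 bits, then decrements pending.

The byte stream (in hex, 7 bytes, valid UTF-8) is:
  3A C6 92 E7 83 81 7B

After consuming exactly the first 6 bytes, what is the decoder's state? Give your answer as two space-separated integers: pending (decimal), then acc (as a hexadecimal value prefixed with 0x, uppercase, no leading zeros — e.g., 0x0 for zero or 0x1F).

Byte[0]=3A: 1-byte. pending=0, acc=0x0
Byte[1]=C6: 2-byte lead. pending=1, acc=0x6
Byte[2]=92: continuation. acc=(acc<<6)|0x12=0x192, pending=0
Byte[3]=E7: 3-byte lead. pending=2, acc=0x7
Byte[4]=83: continuation. acc=(acc<<6)|0x03=0x1C3, pending=1
Byte[5]=81: continuation. acc=(acc<<6)|0x01=0x70C1, pending=0

Answer: 0 0x70C1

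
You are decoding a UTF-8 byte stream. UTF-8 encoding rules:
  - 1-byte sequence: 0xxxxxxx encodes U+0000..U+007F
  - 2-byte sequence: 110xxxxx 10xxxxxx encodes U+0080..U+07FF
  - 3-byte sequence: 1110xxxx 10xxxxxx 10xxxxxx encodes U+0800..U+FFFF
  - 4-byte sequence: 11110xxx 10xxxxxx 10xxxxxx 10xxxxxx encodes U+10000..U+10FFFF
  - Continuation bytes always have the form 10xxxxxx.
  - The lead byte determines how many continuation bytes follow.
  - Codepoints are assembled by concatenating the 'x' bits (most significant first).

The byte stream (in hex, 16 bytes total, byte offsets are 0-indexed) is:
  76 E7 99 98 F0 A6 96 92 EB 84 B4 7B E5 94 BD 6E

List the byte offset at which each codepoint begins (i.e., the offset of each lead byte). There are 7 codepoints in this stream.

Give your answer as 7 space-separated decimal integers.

Answer: 0 1 4 8 11 12 15

Derivation:
Byte[0]=76: 1-byte ASCII. cp=U+0076
Byte[1]=E7: 3-byte lead, need 2 cont bytes. acc=0x7
Byte[2]=99: continuation. acc=(acc<<6)|0x19=0x1D9
Byte[3]=98: continuation. acc=(acc<<6)|0x18=0x7658
Completed: cp=U+7658 (starts at byte 1)
Byte[4]=F0: 4-byte lead, need 3 cont bytes. acc=0x0
Byte[5]=A6: continuation. acc=(acc<<6)|0x26=0x26
Byte[6]=96: continuation. acc=(acc<<6)|0x16=0x996
Byte[7]=92: continuation. acc=(acc<<6)|0x12=0x26592
Completed: cp=U+26592 (starts at byte 4)
Byte[8]=EB: 3-byte lead, need 2 cont bytes. acc=0xB
Byte[9]=84: continuation. acc=(acc<<6)|0x04=0x2C4
Byte[10]=B4: continuation. acc=(acc<<6)|0x34=0xB134
Completed: cp=U+B134 (starts at byte 8)
Byte[11]=7B: 1-byte ASCII. cp=U+007B
Byte[12]=E5: 3-byte lead, need 2 cont bytes. acc=0x5
Byte[13]=94: continuation. acc=(acc<<6)|0x14=0x154
Byte[14]=BD: continuation. acc=(acc<<6)|0x3D=0x553D
Completed: cp=U+553D (starts at byte 12)
Byte[15]=6E: 1-byte ASCII. cp=U+006E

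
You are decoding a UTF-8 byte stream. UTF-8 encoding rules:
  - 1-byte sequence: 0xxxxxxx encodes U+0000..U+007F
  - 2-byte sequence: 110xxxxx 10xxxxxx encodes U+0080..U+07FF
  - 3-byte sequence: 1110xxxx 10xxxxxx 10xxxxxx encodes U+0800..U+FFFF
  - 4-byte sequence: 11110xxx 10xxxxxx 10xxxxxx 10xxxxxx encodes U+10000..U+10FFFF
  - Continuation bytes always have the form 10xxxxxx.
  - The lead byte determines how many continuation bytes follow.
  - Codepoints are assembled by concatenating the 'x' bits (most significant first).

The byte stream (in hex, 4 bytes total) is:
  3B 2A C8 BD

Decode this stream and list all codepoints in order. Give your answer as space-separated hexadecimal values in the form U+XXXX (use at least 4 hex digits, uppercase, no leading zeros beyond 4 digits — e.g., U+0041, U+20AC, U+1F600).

Answer: U+003B U+002A U+023D

Derivation:
Byte[0]=3B: 1-byte ASCII. cp=U+003B
Byte[1]=2A: 1-byte ASCII. cp=U+002A
Byte[2]=C8: 2-byte lead, need 1 cont bytes. acc=0x8
Byte[3]=BD: continuation. acc=(acc<<6)|0x3D=0x23D
Completed: cp=U+023D (starts at byte 2)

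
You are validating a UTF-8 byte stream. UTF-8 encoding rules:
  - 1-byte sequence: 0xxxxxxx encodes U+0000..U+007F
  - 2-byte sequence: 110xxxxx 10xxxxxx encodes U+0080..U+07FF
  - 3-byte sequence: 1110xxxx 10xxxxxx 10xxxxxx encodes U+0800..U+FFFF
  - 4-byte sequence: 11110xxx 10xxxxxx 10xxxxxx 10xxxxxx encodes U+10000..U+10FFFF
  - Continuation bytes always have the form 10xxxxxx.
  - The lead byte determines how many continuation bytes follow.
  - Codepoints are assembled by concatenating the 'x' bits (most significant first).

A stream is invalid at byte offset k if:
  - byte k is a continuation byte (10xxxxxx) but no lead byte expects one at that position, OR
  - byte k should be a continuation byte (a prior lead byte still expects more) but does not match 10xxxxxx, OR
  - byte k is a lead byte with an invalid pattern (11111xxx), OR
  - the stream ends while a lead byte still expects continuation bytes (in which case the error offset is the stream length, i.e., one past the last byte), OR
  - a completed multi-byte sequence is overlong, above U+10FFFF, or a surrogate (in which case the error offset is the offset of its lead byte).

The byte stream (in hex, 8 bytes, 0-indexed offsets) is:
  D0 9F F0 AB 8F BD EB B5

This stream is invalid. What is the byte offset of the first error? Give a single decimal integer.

Answer: 8

Derivation:
Byte[0]=D0: 2-byte lead, need 1 cont bytes. acc=0x10
Byte[1]=9F: continuation. acc=(acc<<6)|0x1F=0x41F
Completed: cp=U+041F (starts at byte 0)
Byte[2]=F0: 4-byte lead, need 3 cont bytes. acc=0x0
Byte[3]=AB: continuation. acc=(acc<<6)|0x2B=0x2B
Byte[4]=8F: continuation. acc=(acc<<6)|0x0F=0xACF
Byte[5]=BD: continuation. acc=(acc<<6)|0x3D=0x2B3FD
Completed: cp=U+2B3FD (starts at byte 2)
Byte[6]=EB: 3-byte lead, need 2 cont bytes. acc=0xB
Byte[7]=B5: continuation. acc=(acc<<6)|0x35=0x2F5
Byte[8]: stream ended, expected continuation. INVALID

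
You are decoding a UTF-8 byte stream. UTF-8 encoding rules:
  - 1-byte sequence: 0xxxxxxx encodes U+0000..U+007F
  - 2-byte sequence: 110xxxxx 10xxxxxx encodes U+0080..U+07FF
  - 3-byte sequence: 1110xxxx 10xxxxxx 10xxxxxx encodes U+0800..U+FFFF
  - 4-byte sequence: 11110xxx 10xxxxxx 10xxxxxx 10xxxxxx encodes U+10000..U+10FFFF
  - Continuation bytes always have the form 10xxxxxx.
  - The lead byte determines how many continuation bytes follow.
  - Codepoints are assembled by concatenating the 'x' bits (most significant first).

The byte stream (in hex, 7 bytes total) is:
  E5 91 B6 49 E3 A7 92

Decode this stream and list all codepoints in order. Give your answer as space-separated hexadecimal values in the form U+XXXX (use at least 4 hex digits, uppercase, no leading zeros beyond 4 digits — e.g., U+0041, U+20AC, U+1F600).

Answer: U+5476 U+0049 U+39D2

Derivation:
Byte[0]=E5: 3-byte lead, need 2 cont bytes. acc=0x5
Byte[1]=91: continuation. acc=(acc<<6)|0x11=0x151
Byte[2]=B6: continuation. acc=(acc<<6)|0x36=0x5476
Completed: cp=U+5476 (starts at byte 0)
Byte[3]=49: 1-byte ASCII. cp=U+0049
Byte[4]=E3: 3-byte lead, need 2 cont bytes. acc=0x3
Byte[5]=A7: continuation. acc=(acc<<6)|0x27=0xE7
Byte[6]=92: continuation. acc=(acc<<6)|0x12=0x39D2
Completed: cp=U+39D2 (starts at byte 4)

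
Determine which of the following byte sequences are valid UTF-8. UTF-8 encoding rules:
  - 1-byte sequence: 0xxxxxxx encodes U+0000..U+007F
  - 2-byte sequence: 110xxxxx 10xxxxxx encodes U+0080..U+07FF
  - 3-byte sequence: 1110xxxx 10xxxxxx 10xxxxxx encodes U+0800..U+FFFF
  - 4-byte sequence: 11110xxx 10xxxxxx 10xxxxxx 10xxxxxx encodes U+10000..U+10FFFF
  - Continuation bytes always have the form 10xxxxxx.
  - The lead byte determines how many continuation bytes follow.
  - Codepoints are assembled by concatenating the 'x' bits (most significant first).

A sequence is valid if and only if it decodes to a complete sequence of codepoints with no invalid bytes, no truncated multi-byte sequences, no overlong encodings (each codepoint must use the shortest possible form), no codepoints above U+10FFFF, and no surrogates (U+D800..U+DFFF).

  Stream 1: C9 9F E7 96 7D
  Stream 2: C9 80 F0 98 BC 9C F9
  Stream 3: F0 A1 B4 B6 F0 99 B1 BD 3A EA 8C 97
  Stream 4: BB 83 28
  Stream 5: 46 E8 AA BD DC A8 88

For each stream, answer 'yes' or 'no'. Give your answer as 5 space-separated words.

Stream 1: error at byte offset 4. INVALID
Stream 2: error at byte offset 6. INVALID
Stream 3: decodes cleanly. VALID
Stream 4: error at byte offset 0. INVALID
Stream 5: error at byte offset 6. INVALID

Answer: no no yes no no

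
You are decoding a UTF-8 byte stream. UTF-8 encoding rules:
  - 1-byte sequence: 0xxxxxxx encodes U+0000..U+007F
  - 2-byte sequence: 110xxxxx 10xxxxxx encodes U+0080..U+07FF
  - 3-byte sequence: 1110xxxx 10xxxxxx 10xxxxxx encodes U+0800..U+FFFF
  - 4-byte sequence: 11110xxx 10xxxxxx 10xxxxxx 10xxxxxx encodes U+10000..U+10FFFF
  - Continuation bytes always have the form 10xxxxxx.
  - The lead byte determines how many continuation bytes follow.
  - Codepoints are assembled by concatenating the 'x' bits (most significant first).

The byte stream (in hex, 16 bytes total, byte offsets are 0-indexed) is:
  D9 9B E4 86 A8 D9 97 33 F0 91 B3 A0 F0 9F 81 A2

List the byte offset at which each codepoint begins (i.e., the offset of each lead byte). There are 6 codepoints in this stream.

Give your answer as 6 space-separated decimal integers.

Answer: 0 2 5 7 8 12

Derivation:
Byte[0]=D9: 2-byte lead, need 1 cont bytes. acc=0x19
Byte[1]=9B: continuation. acc=(acc<<6)|0x1B=0x65B
Completed: cp=U+065B (starts at byte 0)
Byte[2]=E4: 3-byte lead, need 2 cont bytes. acc=0x4
Byte[3]=86: continuation. acc=(acc<<6)|0x06=0x106
Byte[4]=A8: continuation. acc=(acc<<6)|0x28=0x41A8
Completed: cp=U+41A8 (starts at byte 2)
Byte[5]=D9: 2-byte lead, need 1 cont bytes. acc=0x19
Byte[6]=97: continuation. acc=(acc<<6)|0x17=0x657
Completed: cp=U+0657 (starts at byte 5)
Byte[7]=33: 1-byte ASCII. cp=U+0033
Byte[8]=F0: 4-byte lead, need 3 cont bytes. acc=0x0
Byte[9]=91: continuation. acc=(acc<<6)|0x11=0x11
Byte[10]=B3: continuation. acc=(acc<<6)|0x33=0x473
Byte[11]=A0: continuation. acc=(acc<<6)|0x20=0x11CE0
Completed: cp=U+11CE0 (starts at byte 8)
Byte[12]=F0: 4-byte lead, need 3 cont bytes. acc=0x0
Byte[13]=9F: continuation. acc=(acc<<6)|0x1F=0x1F
Byte[14]=81: continuation. acc=(acc<<6)|0x01=0x7C1
Byte[15]=A2: continuation. acc=(acc<<6)|0x22=0x1F062
Completed: cp=U+1F062 (starts at byte 12)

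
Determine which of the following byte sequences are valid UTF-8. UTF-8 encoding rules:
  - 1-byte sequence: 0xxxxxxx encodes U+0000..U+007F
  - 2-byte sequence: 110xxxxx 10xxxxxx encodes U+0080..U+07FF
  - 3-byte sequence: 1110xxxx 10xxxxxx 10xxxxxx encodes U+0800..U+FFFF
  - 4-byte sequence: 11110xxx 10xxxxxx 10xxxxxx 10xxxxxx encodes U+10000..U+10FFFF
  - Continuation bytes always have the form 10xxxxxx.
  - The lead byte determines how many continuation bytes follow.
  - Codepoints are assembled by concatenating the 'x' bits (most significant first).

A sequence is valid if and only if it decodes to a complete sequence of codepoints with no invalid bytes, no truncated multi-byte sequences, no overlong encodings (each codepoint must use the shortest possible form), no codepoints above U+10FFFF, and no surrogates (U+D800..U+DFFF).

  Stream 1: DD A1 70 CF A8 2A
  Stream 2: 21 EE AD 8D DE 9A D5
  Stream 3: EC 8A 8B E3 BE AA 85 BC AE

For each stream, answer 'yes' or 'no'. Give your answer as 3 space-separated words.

Answer: yes no no

Derivation:
Stream 1: decodes cleanly. VALID
Stream 2: error at byte offset 7. INVALID
Stream 3: error at byte offset 6. INVALID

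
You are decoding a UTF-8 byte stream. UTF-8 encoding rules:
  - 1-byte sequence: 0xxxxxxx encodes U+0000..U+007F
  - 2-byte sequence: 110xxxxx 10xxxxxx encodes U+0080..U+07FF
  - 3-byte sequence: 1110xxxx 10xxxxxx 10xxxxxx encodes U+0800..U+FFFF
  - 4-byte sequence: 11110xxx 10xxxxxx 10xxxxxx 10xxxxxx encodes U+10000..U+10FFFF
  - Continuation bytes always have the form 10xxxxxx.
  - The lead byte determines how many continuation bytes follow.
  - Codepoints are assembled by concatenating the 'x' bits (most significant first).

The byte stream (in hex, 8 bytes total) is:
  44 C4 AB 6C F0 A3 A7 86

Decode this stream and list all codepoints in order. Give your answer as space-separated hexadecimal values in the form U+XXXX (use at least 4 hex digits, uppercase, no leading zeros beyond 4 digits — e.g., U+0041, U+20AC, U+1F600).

Byte[0]=44: 1-byte ASCII. cp=U+0044
Byte[1]=C4: 2-byte lead, need 1 cont bytes. acc=0x4
Byte[2]=AB: continuation. acc=(acc<<6)|0x2B=0x12B
Completed: cp=U+012B (starts at byte 1)
Byte[3]=6C: 1-byte ASCII. cp=U+006C
Byte[4]=F0: 4-byte lead, need 3 cont bytes. acc=0x0
Byte[5]=A3: continuation. acc=(acc<<6)|0x23=0x23
Byte[6]=A7: continuation. acc=(acc<<6)|0x27=0x8E7
Byte[7]=86: continuation. acc=(acc<<6)|0x06=0x239C6
Completed: cp=U+239C6 (starts at byte 4)

Answer: U+0044 U+012B U+006C U+239C6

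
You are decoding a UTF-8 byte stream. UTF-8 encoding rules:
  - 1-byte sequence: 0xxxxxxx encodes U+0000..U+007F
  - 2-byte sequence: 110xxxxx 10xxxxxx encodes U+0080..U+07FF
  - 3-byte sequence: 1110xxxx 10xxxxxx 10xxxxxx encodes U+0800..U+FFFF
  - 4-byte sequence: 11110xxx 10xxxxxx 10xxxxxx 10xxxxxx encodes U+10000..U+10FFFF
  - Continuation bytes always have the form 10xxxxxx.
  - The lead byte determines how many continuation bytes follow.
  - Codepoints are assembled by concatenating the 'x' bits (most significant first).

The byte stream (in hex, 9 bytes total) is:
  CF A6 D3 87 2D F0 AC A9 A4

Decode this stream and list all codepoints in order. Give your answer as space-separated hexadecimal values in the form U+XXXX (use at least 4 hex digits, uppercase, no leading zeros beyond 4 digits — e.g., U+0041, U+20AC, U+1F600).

Byte[0]=CF: 2-byte lead, need 1 cont bytes. acc=0xF
Byte[1]=A6: continuation. acc=(acc<<6)|0x26=0x3E6
Completed: cp=U+03E6 (starts at byte 0)
Byte[2]=D3: 2-byte lead, need 1 cont bytes. acc=0x13
Byte[3]=87: continuation. acc=(acc<<6)|0x07=0x4C7
Completed: cp=U+04C7 (starts at byte 2)
Byte[4]=2D: 1-byte ASCII. cp=U+002D
Byte[5]=F0: 4-byte lead, need 3 cont bytes. acc=0x0
Byte[6]=AC: continuation. acc=(acc<<6)|0x2C=0x2C
Byte[7]=A9: continuation. acc=(acc<<6)|0x29=0xB29
Byte[8]=A4: continuation. acc=(acc<<6)|0x24=0x2CA64
Completed: cp=U+2CA64 (starts at byte 5)

Answer: U+03E6 U+04C7 U+002D U+2CA64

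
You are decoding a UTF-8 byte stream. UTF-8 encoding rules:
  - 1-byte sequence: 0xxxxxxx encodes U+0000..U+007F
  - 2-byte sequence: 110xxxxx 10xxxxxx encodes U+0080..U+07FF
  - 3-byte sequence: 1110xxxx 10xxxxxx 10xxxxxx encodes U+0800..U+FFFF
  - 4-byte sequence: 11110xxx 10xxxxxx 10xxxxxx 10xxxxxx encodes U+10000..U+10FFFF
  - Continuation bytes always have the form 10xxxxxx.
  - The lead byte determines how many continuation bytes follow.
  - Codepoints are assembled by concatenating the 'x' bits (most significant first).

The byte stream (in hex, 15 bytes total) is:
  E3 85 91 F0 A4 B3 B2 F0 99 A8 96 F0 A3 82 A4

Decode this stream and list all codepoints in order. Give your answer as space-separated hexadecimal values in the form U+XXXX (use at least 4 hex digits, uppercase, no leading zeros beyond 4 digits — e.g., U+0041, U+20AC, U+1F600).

Answer: U+3151 U+24CF2 U+19A16 U+230A4

Derivation:
Byte[0]=E3: 3-byte lead, need 2 cont bytes. acc=0x3
Byte[1]=85: continuation. acc=(acc<<6)|0x05=0xC5
Byte[2]=91: continuation. acc=(acc<<6)|0x11=0x3151
Completed: cp=U+3151 (starts at byte 0)
Byte[3]=F0: 4-byte lead, need 3 cont bytes. acc=0x0
Byte[4]=A4: continuation. acc=(acc<<6)|0x24=0x24
Byte[5]=B3: continuation. acc=(acc<<6)|0x33=0x933
Byte[6]=B2: continuation. acc=(acc<<6)|0x32=0x24CF2
Completed: cp=U+24CF2 (starts at byte 3)
Byte[7]=F0: 4-byte lead, need 3 cont bytes. acc=0x0
Byte[8]=99: continuation. acc=(acc<<6)|0x19=0x19
Byte[9]=A8: continuation. acc=(acc<<6)|0x28=0x668
Byte[10]=96: continuation. acc=(acc<<6)|0x16=0x19A16
Completed: cp=U+19A16 (starts at byte 7)
Byte[11]=F0: 4-byte lead, need 3 cont bytes. acc=0x0
Byte[12]=A3: continuation. acc=(acc<<6)|0x23=0x23
Byte[13]=82: continuation. acc=(acc<<6)|0x02=0x8C2
Byte[14]=A4: continuation. acc=(acc<<6)|0x24=0x230A4
Completed: cp=U+230A4 (starts at byte 11)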